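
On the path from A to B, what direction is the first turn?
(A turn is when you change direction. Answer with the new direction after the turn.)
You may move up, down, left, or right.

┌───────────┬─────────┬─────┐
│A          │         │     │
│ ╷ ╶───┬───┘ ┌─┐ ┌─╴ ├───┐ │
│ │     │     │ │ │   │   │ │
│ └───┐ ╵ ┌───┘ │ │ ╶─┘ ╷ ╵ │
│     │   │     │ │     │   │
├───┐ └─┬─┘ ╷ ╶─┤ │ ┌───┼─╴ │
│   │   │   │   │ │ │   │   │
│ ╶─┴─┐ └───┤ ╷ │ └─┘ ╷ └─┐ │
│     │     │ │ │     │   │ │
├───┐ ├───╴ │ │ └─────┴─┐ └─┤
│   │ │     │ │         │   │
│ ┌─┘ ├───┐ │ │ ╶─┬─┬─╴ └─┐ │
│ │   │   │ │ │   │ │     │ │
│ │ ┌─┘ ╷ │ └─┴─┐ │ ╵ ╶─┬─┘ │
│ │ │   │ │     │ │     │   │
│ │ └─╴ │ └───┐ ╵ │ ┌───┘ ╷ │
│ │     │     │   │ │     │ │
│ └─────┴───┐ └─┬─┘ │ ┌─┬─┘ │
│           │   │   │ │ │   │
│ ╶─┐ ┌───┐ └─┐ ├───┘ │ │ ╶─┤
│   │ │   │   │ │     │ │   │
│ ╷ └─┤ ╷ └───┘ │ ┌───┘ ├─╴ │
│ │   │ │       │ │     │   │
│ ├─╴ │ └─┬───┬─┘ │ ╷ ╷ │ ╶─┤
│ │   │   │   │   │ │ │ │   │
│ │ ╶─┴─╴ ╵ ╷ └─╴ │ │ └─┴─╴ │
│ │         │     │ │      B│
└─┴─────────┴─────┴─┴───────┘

Directions: right, down, right, right, down, right, up, right, right, up, right, right, down, down, down, down, right, right, up, right, down, right, down, right, down, down, down, down, left, down, right, down, left, down, right, down
First turn direction: down

Solution:

┌───────────┬─────────┬─────┐
│A ↓        │↱ → ↓    │     │
│ ╷ ╶───┬───┘ ┌─┐ ┌─╴ ├───┐ │
│ │↳ → ↓│↱ → ↑│ │↓│   │   │ │
│ └───┐ ╵ ┌───┘ │ │ ╶─┘ ╷ ╵ │
│     │↳ ↑│     │↓│     │   │
├───┐ └─┬─┘ ╷ ╶─┤ │ ┌───┼─╴ │
│   │   │   │   │↓│ │↱ ↓│   │
│ ╶─┴─┐ └───┤ ╷ │ └─┘ ╷ └─┐ │
│     │     │ │ │↳ → ↑│↳ ↓│ │
├───┐ ├───╴ │ │ └─────┴─┐ └─┤
│   │ │     │ │         │↳ ↓│
│ ┌─┘ ├───┐ │ │ ╶─┬─┬─╴ └─┐ │
│ │   │   │ │ │   │ │     │↓│
│ │ ┌─┘ ╷ │ └─┴─┐ │ ╵ ╶─┬─┘ │
│ │ │   │ │     │ │     │  ↓│
│ │ └─╴ │ └───┐ ╵ │ ┌───┘ ╷ │
│ │     │     │   │ │     │↓│
│ └─────┴───┐ └─┬─┘ │ ┌─┬─┘ │
│           │   │   │ │ │↓ ↲│
│ ╶─┐ ┌───┐ └─┐ ├───┘ │ │ ╶─┤
│   │ │   │   │ │     │ │↳ ↓│
│ ╷ └─┤ ╷ └───┘ │ ┌───┘ ├─╴ │
│ │   │ │       │ │     │↓ ↲│
│ ├─╴ │ └─┬───┬─┘ │ ╷ ╷ │ ╶─┤
│ │   │   │   │   │ │ │ │↳ ↓│
│ │ ╶─┴─╴ ╵ ╷ └─╴ │ │ └─┴─╴ │
│ │         │     │ │      B│
└─┴─────────┴─────┴─┴───────┘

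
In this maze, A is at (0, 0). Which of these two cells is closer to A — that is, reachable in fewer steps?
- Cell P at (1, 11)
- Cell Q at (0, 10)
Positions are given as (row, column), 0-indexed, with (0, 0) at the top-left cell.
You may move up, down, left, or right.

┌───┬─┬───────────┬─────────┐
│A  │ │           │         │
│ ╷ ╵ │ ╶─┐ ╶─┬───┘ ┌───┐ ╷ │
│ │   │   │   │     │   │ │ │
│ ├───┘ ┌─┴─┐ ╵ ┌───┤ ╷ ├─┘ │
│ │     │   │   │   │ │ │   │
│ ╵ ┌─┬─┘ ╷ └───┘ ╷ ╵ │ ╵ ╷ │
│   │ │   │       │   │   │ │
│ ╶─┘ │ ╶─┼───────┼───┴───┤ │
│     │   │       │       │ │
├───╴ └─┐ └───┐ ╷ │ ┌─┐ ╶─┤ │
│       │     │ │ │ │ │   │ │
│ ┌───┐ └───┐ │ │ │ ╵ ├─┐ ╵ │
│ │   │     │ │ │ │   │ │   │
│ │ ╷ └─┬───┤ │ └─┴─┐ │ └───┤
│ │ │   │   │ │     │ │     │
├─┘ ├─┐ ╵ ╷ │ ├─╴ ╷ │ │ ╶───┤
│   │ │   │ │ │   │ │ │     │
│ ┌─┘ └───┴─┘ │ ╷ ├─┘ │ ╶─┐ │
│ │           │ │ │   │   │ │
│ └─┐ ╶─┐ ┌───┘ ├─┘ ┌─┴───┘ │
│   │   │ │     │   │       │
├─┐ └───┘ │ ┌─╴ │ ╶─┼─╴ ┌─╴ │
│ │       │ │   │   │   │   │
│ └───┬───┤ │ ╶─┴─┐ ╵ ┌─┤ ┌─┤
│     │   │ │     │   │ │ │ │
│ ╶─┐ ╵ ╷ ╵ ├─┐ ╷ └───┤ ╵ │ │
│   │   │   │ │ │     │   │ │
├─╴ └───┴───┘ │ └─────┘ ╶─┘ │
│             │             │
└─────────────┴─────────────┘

Shortest path A → P at (1, 11): 30 steps
Shortest path A → Q at (0, 10): 20 steps

Q is closer (20 steps vs 30 steps).

Path to P:

┌───┬─┬───────────┬─────────┐
│A  │ │↱ → ↓      │↱ → → → ↓│
│ ╷ ╵ │ ╶─┐ ╶─┬───┘ ┌───┐ ╷ │
│↓│   │↑  │↳ ↓│↱ → ↑│  P│ │↓│
│ ├───┘ ┌─┴─┐ ╵ ┌───┤ ╷ ├─┘ │
│↓│↱ → ↑│   │↳ ↑│   │ │↑│↓ ↲│
│ ╵ ┌─┬─┘ ╷ └───┘ ╷ ╵ │ ╵ ╷ │
│↳ ↑│ │   │       │   │↑ ↲│ │
│ ╶─┘ │ ╶─┼───────┼───┴───┤ │
│     │   │       │       │ │
├───╴ └─┐ └───┐ ╷ │ ┌─┐ ╶─┤ │
│       │     │ │ │ │ │   │ │
│ ┌───┐ └───┐ │ │ │ ╵ ├─┐ ╵ │
│ │   │     │ │ │ │   │ │   │
│ │ ╷ └─┬───┤ │ └─┴─┐ │ └───┤
│ │ │   │   │ │     │ │     │
├─┘ ├─┐ ╵ ╷ │ ├─╴ ╷ │ │ ╶───┤
│   │ │   │ │ │   │ │ │     │
│ ┌─┘ └───┴─┘ │ ╷ ├─┘ │ ╶─┐ │
│ │           │ │ │   │   │ │
│ └─┐ ╶─┐ ┌───┘ ├─┘ ┌─┴───┘ │
│   │   │ │     │   │       │
├─┐ └───┘ │ ┌─╴ │ ╶─┼─╴ ┌─╴ │
│ │       │ │   │   │   │   │
│ └───┬───┤ │ ╶─┴─┐ ╵ ┌─┤ ┌─┤
│     │   │ │     │   │ │ │ │
│ ╶─┐ ╵ ╷ ╵ ├─┐ ╷ └───┤ ╵ │ │
│   │   │   │ │ │     │   │ │
├─╴ └───┴───┘ │ └─────┘ ╶─┘ │
│             │             │
└─────────────┴─────────────┘

Path to Q:

┌───┬─┬───────────┬─────────┐
│A  │ │↱ → ↓      │↱ Q      │
│ ╷ ╵ │ ╶─┐ ╶─┬───┘ ┌───┐ ╷ │
│↓│   │↑  │↳ ↓│↱ → ↑│   │ │ │
│ ├───┘ ┌─┴─┐ ╵ ┌───┤ ╷ ├─┘ │
│↓│↱ → ↑│   │↳ ↑│   │ │ │   │
│ ╵ ┌─┬─┘ ╷ └───┘ ╷ ╵ │ ╵ ╷ │
│↳ ↑│ │   │       │   │   │ │
│ ╶─┘ │ ╶─┼───────┼───┴───┤ │
│     │   │       │       │ │
├───╴ └─┐ └───┐ ╷ │ ┌─┐ ╶─┤ │
│       │     │ │ │ │ │   │ │
│ ┌───┐ └───┐ │ │ │ ╵ ├─┐ ╵ │
│ │   │     │ │ │ │   │ │   │
│ │ ╷ └─┬───┤ │ └─┴─┐ │ └───┤
│ │ │   │   │ │     │ │     │
├─┘ ├─┐ ╵ ╷ │ ├─╴ ╷ │ │ ╶───┤
│   │ │   │ │ │   │ │ │     │
│ ┌─┘ └───┴─┘ │ ╷ ├─┘ │ ╶─┐ │
│ │           │ │ │   │   │ │
│ └─┐ ╶─┐ ┌───┘ ├─┘ ┌─┴───┘ │
│   │   │ │     │   │       │
├─┐ └───┘ │ ┌─╴ │ ╶─┼─╴ ┌─╴ │
│ │       │ │   │   │   │   │
│ └───┬───┤ │ ╶─┴─┐ ╵ ┌─┤ ┌─┤
│     │   │ │     │   │ │ │ │
│ ╶─┐ ╵ ╷ ╵ ├─┐ ╷ └───┤ ╵ │ │
│   │   │   │ │ │     │   │ │
├─╴ └───┴───┘ │ └─────┘ ╶─┘ │
│             │             │
└─────────────┴─────────────┘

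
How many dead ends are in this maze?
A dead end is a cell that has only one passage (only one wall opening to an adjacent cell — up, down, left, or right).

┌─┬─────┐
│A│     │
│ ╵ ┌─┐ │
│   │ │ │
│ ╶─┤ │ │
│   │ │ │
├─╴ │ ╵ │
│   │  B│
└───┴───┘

Checking each cell for number of passages:

Dead ends found at positions:
  (0, 0)
  (1, 2)
  (3, 0)
Total dead ends: 3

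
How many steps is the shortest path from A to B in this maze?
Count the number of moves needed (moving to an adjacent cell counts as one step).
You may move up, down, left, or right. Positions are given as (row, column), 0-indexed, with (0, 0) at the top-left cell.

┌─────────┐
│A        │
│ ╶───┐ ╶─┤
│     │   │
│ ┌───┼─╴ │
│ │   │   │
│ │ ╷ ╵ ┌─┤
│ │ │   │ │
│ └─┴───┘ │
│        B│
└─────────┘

Using BFS to find shortest path:
Start: (0, 0), End: (4, 4)
Path found:
(0,0) → (1,0) → (2,0) → (3,0) → (4,0) → (4,1) → (4,2) → (4,3) → (4,4)
Number of steps: 8

Solution:

┌─────────┐
│A        │
│ ╶───┐ ╶─┤
│↓    │   │
│ ┌───┼─╴ │
│↓│   │   │
│ │ ╷ ╵ ┌─┤
│↓│ │   │ │
│ └─┴───┘ │
│↳ → → → B│
└─────────┘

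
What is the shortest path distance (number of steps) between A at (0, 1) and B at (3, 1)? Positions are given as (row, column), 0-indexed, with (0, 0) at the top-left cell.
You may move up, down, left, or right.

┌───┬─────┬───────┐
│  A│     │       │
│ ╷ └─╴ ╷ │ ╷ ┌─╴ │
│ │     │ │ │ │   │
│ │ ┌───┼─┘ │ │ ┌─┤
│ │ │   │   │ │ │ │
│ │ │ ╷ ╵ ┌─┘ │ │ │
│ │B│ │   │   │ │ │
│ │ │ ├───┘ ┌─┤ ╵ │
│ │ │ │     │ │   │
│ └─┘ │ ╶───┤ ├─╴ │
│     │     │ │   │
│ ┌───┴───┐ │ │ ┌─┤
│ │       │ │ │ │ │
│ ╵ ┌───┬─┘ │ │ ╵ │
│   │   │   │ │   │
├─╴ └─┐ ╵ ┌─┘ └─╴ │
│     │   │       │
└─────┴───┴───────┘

Finding path from (0, 1) to (3, 1):
Path: (0,1) → (1,1) → (2,1) → (3,1)
Distance: 3 steps

Solution:

┌───┬─────┬───────┐
│  A│     │       │
│ ╷ └─╴ ╷ │ ╷ ┌─╴ │
│ │↓    │ │ │ │   │
│ │ ┌───┼─┘ │ │ ┌─┤
│ │↓│   │   │ │ │ │
│ │ │ ╷ ╵ ┌─┘ │ │ │
│ │B│ │   │   │ │ │
│ │ │ ├───┘ ┌─┤ ╵ │
│ │ │ │     │ │   │
│ └─┘ │ ╶───┤ ├─╴ │
│     │     │ │   │
│ ┌───┴───┐ │ │ ┌─┤
│ │       │ │ │ │ │
│ ╵ ┌───┬─┘ │ │ ╵ │
│   │   │   │ │   │
├─╴ └─┐ ╵ ┌─┘ └─╴ │
│     │   │       │
└─────┴───┴───────┘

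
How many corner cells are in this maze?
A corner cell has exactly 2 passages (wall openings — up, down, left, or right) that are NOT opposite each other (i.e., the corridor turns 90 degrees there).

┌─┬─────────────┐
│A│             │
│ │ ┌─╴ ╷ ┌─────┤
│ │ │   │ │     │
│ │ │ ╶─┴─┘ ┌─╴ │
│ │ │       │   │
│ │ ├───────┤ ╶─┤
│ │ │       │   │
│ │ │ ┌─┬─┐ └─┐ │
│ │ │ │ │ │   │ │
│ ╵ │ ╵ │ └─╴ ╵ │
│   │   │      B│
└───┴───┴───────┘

Counting corner cells (2 non-opposite passages):
Total corners: 21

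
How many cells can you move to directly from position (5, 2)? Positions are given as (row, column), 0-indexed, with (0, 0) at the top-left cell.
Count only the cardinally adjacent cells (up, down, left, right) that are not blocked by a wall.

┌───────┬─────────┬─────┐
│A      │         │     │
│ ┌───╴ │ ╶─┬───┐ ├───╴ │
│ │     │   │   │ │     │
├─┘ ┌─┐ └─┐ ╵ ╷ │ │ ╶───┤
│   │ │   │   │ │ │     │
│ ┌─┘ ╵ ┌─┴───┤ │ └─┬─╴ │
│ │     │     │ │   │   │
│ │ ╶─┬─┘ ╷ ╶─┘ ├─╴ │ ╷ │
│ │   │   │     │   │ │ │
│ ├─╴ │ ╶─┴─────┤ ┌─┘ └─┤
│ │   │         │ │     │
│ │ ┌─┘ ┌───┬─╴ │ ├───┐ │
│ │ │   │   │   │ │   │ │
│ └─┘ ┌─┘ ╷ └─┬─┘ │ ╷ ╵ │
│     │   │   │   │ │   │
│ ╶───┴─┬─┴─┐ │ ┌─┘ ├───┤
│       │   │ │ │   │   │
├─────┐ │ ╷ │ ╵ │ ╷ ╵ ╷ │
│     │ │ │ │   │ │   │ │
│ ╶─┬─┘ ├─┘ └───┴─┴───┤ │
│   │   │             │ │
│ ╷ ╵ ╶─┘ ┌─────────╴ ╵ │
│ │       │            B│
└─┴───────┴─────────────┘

Checking passable neighbors of (5, 2):
Neighbors: (4, 2), (5, 1)
Count: 2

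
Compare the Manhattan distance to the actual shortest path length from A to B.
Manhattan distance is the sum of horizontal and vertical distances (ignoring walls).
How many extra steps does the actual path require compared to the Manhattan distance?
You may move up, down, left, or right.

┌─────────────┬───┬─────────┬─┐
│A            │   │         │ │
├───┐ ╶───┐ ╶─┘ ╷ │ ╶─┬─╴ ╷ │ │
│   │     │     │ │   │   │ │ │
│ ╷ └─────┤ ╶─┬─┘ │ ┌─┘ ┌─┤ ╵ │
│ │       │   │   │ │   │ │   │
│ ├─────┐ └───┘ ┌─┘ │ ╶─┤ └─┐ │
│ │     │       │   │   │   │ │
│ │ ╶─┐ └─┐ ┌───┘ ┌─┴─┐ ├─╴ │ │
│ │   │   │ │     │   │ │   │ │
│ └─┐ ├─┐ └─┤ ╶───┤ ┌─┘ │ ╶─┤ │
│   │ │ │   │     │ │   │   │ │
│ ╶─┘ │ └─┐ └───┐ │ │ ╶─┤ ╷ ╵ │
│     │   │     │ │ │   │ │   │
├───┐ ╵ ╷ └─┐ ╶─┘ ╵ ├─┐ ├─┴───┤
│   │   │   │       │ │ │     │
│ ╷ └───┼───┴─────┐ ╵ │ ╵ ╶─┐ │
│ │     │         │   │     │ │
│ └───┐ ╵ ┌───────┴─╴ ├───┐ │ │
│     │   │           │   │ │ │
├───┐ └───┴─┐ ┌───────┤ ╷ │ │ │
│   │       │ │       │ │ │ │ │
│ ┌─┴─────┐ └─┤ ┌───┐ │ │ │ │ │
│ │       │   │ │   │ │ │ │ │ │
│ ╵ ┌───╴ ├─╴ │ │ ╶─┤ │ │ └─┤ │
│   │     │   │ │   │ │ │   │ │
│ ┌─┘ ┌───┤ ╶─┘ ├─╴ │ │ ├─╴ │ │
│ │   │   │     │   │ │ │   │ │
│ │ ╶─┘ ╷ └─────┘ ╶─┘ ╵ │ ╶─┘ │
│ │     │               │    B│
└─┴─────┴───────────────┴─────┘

Manhattan distance: |14 - 0| + |14 - 0| = 28
Actual path length: 84
Extra steps: 84 - 28 = 56

Solution:

┌─────────────┬───┬─────────┬─┐
│A → → → → ↓  │↱ ↓│↱ → → ↓  │ │
├───┐ ╶───┐ ╶─┘ ╷ │ ╶─┬─╴ ╷ │ │
│↓ ↰│     │↳ → ↑│↓│↑  │↓ ↲│ │ │
│ ╷ └─────┤ ╶─┬─┘ │ ┌─┘ ┌─┤ ╵ │
│↓│↑ ← ← ↰│   │↓ ↲│↑│↓ ↲│ │   │
│ ├─────┐ └───┘ ┌─┘ │ ╶─┤ └─┐ │
│↓│↱ → ↓│↑ ← ← ↲│↱ ↑│↳ ↓│   │ │
│ │ ╶─┐ └─┐ ┌───┘ ┌─┴─┐ ├─╴ │ │
│↓│↑ ↰│↳ ↓│ │↱ → ↑│   │↓│   │ │
│ └─┐ ├─┐ └─┤ ╶───┤ ┌─┘ │ ╶─┤ │
│↓  │↑│ │↳ ↓│↑ ← ↰│ │↓ ↲│   │ │
│ ╶─┘ │ └─┐ └───┐ │ │ ╶─┤ ╷ ╵ │
│↳ → ↑│   │↳ ↓  │↑│ │↳ ↓│ │   │
├───┐ ╵ ╷ └─┐ ╶─┘ ╵ ├─┐ ├─┴───┤
│   │   │   │↳ → ↑  │ │↓│↱ → ↓│
│ ╷ └───┼───┴─────┐ ╵ │ ╵ ╶─┐ │
│ │     │         │   │↳ ↑  │↓│
│ └───┐ ╵ ┌───────┴─╴ ├───┐ │ │
│     │   │           │   │ │↓│
├───┐ └───┴─┐ ┌───────┤ ╷ │ │ │
│   │       │ │       │ │ │ │↓│
│ ┌─┴─────┐ └─┤ ┌───┐ │ │ │ │ │
│ │       │   │ │   │ │ │ │ │↓│
│ ╵ ┌───╴ ├─╴ │ │ ╶─┤ │ │ └─┤ │
│   │     │   │ │   │ │ │   │↓│
│ ┌─┘ ┌───┤ ╶─┘ ├─╴ │ │ ├─╴ │ │
│ │   │   │     │   │ │ │   │↓│
│ │ ╶─┘ ╷ └─────┘ ╶─┘ ╵ │ ╶─┘ │
│ │     │               │    B│
└─┴─────┴───────────────┴─────┘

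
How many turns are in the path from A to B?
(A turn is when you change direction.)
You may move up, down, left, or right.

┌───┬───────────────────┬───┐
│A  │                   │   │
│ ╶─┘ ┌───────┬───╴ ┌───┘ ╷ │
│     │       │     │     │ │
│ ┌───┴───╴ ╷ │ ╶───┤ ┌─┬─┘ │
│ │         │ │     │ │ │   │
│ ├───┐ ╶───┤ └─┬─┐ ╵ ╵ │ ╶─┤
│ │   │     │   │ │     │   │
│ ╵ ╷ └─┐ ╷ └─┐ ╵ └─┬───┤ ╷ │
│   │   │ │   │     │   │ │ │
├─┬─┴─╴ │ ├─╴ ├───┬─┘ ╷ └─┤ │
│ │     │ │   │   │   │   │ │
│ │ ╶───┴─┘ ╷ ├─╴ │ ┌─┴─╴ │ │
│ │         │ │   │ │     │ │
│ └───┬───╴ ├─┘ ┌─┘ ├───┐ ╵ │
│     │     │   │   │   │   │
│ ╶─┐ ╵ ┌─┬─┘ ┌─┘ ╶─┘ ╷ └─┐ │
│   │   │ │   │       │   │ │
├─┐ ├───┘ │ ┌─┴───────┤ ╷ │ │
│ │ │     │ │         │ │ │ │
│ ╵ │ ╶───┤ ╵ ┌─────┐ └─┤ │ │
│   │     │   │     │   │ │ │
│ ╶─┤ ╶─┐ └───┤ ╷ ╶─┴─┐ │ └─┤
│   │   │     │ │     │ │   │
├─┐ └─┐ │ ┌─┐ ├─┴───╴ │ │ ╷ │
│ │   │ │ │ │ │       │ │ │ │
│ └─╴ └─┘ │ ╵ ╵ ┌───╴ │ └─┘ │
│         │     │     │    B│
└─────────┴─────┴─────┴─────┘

Directions: down, right, right, up, right, right, right, right, right, right, right, down, left, left, down, right, right, down, right, up, up, right, right, up, right, down, down, left, down, right, down, down, down, down, left, up, up, left, up, left, down, left, down, down, left, down, right, right, up, right, down, right, down, down, down, right, down, down
Number of turns: 36

Solution:

┌───┬───────────────────┬───┐
│A  │↱ → → → → → → ↓    │↱ ↓│
│ ╶─┘ ┌───────┬───╴ ┌───┘ ╷ │
│↳ → ↑│       │↓ ← ↲│↱ → ↑│↓│
│ ┌───┴───╴ ╷ │ ╶───┤ ┌─┬─┘ │
│ │         │ │↳ → ↓│↑│ │↓ ↲│
│ ├───┐ ╶───┤ └─┬─┐ ╵ ╵ │ ╶─┤
│ │   │     │   │ │↳ ↑  │↳ ↓│
│ ╵ ╷ └─┐ ╷ └─┐ ╵ └─┬───┤ ╷ │
│   │   │ │   │     │↓ ↰│ │↓│
├─┬─┴─╴ │ ├─╴ ├───┬─┘ ╷ └─┤ │
│ │     │ │   │   │↓ ↲│↑ ↰│↓│
│ │ ╶───┴─┘ ╷ ├─╴ │ ┌─┴─╴ │ │
│ │         │ │   │↓│    ↑│↓│
│ └───┬───╴ ├─┘ ┌─┘ ├───┐ ╵ │
│     │     │   │↓ ↲│↱ ↓│↑ ↲│
│ ╶─┐ ╵ ┌─┬─┘ ┌─┘ ╶─┘ ╷ └─┐ │
│   │   │ │   │  ↳ → ↑│↳ ↓│ │
├─┐ ├───┘ │ ┌─┴───────┤ ╷ │ │
│ │ │     │ │         │ │↓│ │
│ ╵ │ ╶───┤ ╵ ┌─────┐ └─┤ │ │
│   │     │   │     │   │↓│ │
│ ╶─┤ ╶─┐ └───┤ ╷ ╶─┴─┐ │ └─┤
│   │   │     │ │     │ │↳ ↓│
├─┐ └─┐ │ ┌─┐ ├─┴───╴ │ │ ╷ │
│ │   │ │ │ │ │       │ │ │↓│
│ └─╴ └─┘ │ ╵ ╵ ┌───╴ │ └─┘ │
│         │     │     │    B│
└─────────┴─────┴─────┴─────┘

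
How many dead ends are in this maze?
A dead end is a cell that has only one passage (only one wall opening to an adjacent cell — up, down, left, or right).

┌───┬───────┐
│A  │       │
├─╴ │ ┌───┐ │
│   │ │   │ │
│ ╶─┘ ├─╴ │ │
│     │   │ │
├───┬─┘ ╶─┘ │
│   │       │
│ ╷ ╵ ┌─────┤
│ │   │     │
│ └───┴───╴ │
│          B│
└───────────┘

Checking each cell for number of passages:

Dead ends found at positions:
  (0, 0)
  (1, 3)
  (4, 3)
Total dead ends: 3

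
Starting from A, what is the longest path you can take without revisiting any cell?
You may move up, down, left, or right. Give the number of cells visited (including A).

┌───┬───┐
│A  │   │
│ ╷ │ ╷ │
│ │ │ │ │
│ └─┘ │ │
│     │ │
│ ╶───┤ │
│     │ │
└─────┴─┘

Finding longest simple path using DFS:
Start: (0, 0)
Longest path visits 11 cells
Path: A → down → down → right → right → up → up → right → down → down → down

Solution:

┌───┬───┐
│A  │↱ ↓│
│ ╷ │ ╷ │
│↓│ │↑│↓│
│ └─┘ │ │
│↳ → ↑│↓│
│ ╶───┤ │
│     │B│
└─────┴─┘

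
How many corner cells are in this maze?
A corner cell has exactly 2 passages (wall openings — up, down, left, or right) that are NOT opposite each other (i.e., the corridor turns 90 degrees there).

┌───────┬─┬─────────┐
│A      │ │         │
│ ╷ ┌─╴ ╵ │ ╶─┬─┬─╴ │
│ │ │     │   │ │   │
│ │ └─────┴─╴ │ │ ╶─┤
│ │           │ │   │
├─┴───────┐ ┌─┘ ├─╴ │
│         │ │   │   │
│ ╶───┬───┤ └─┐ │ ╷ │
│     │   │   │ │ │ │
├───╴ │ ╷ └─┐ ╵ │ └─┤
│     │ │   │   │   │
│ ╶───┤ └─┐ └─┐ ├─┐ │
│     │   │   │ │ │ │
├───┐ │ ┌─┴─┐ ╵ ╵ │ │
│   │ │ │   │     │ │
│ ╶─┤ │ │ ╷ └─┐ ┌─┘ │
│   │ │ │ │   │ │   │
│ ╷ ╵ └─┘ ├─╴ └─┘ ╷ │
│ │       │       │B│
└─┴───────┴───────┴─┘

Counting corner cells (2 non-opposite passages):
Total corners: 44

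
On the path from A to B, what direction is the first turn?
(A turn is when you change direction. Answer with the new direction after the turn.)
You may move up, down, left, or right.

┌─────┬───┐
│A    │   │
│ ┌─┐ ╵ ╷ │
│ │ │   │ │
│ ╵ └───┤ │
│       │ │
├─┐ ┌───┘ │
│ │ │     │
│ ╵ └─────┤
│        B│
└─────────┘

Directions: down, down, right, down, down, right, right, right
First turn direction: right

Solution:

┌─────┬───┐
│A    │   │
│ ┌─┐ ╵ ╷ │
│↓│ │   │ │
│ ╵ └───┤ │
│↳ ↓    │ │
├─┐ ┌───┘ │
│ │↓│     │
│ ╵ └─────┤
│  ↳ → → B│
└─────────┘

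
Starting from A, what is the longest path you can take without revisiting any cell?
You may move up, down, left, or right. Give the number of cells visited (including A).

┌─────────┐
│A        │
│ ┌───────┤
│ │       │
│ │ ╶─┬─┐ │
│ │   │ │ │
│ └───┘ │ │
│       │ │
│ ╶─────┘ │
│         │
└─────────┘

Finding longest simple path using DFS:
Start: (0, 0)
Longest path visits 17 cells
Path: A → down → down → down → down → right → right → right → right → up → up → up → left → left → left → down → right

Solution:

┌─────────┐
│A        │
│ ┌───────┤
│↓│↓ ← ← ↰│
│ │ ╶─┬─┐ │
│↓│↳ B│ │↑│
│ └───┘ │ │
│↓      │↑│
│ ╶─────┘ │
│↳ → → → ↑│
└─────────┘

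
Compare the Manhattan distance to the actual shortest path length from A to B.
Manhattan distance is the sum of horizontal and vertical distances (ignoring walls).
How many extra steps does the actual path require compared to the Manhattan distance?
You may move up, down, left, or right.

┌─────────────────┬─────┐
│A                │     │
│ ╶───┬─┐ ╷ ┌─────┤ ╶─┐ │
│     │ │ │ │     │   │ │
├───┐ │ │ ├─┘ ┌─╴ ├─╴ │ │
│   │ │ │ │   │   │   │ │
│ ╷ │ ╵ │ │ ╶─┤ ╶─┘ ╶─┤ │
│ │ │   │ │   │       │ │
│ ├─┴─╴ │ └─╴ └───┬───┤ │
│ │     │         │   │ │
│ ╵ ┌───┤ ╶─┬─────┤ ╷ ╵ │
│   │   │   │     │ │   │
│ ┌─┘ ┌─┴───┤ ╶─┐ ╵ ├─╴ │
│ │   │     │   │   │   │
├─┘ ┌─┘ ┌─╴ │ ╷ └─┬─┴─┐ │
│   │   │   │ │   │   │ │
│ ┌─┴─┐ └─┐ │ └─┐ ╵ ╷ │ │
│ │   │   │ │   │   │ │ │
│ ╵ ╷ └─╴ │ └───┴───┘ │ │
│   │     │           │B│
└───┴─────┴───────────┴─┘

Manhattan distance: |9 - 0| + |11 - 0| = 20
Actual path length: 38
Extra steps: 38 - 20 = 18

Solution:

┌─────────────────┬─────┐
│A → → → ↓        │↱ → ↓│
│ ╶───┬─┐ ╷ ┌─────┤ ╶─┐ │
│     │ │↓│ │↱ → ↓│↑ ↰│↓│
├───┐ │ │ ├─┘ ┌─╴ ├─╴ │ │
│   │ │ │↓│↱ ↑│↓ ↲│↱ ↑│↓│
│ ╷ │ ╵ │ │ ╶─┤ ╶─┘ ╶─┤ │
│ │ │   │↓│↑ ↰│↳ → ↑  │↓│
│ ├─┴─╴ │ └─╴ └───┬───┤ │
│ │     │↳ → ↑    │   │↓│
│ ╵ ┌───┤ ╶─┬─────┤ ╷ ╵ │
│   │   │   │     │ │  ↓│
│ ┌─┘ ┌─┴───┤ ╶─┐ ╵ ├─╴ │
│ │   │     │   │   │  ↓│
├─┘ ┌─┘ ┌─╴ │ ╷ └─┬─┴─┐ │
│   │   │   │ │   │   │↓│
│ ┌─┴─┐ └─┐ │ └─┐ ╵ ╷ │ │
│ │   │   │ │   │   │ │↓│
│ ╵ ╷ └─╴ │ └───┴───┘ │ │
│   │     │           │B│
└───┴─────┴───────────┴─┘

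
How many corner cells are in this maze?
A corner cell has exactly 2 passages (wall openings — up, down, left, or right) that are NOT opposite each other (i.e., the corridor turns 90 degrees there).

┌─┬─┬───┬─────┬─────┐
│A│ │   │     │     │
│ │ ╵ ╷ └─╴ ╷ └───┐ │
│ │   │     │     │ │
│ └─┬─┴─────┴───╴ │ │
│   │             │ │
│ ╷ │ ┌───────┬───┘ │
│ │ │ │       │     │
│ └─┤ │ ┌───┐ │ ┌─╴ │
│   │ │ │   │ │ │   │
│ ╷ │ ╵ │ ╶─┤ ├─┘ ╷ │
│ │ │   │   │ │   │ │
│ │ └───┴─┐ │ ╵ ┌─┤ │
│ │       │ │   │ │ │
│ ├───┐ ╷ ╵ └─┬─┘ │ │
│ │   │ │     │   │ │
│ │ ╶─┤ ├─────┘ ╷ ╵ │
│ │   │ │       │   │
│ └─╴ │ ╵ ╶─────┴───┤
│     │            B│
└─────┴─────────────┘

Counting corner cells (2 non-opposite passages):
Total corners: 41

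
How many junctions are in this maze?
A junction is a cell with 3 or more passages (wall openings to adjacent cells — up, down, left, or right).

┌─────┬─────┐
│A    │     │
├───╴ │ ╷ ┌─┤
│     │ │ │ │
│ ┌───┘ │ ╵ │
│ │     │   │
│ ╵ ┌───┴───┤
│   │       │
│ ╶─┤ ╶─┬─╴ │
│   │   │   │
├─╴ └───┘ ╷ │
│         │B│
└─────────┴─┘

Checking each cell for number of passages:

Junctions found (3+ passages):
  (0, 4): 3 passages
  (3, 0): 3 passages
  (4, 5): 3 passages
  (5, 1): 3 passages
Total junctions: 4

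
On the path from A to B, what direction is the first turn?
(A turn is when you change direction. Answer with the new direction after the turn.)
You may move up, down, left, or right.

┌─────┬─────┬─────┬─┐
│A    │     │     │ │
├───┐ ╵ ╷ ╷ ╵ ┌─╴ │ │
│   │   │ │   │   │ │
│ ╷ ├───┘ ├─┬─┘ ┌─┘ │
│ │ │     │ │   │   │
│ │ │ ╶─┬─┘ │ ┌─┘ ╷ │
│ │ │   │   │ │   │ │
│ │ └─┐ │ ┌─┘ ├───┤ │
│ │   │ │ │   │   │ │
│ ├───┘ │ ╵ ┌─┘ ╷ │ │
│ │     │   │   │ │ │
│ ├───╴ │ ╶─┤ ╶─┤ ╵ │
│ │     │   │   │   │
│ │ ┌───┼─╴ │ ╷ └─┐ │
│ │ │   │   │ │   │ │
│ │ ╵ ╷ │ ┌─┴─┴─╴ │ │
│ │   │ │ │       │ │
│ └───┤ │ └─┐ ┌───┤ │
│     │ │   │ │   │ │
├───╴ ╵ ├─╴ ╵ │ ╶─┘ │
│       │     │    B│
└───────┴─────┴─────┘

Directions: right, right, down, right, up, right, right, down, right, up, right, right, down, left, down, left, down, down, left, down, left, down, right, down, left, down, down, right, down, right, up, up, right, right, up, left, up, left, up, right, up, right, down, down, right, down, down, down, down
First turn direction: down

Solution:

┌─────┬─────┬─────┬─┐
│A → ↓│↱ → ↓│↱ → ↓│ │
├───┐ ╵ ╷ ╷ ╵ ┌─╴ │ │
│   │↳ ↑│ │↳ ↑│↓ ↲│ │
│ ╷ ├───┘ ├─┬─┘ ┌─┘ │
│ │ │     │ │↓ ↲│   │
│ │ │ ╶─┬─┘ │ ┌─┘ ╷ │
│ │ │   │   │↓│   │ │
│ │ └─┐ │ ┌─┘ ├───┤ │
│ │   │ │ │↓ ↲│↱ ↓│ │
│ ├───┘ │ ╵ ┌─┘ ╷ │ │
│ │     │↓ ↲│↱ ↑│↓│ │
│ ├───╴ │ ╶─┤ ╶─┤ ╵ │
│ │     │↳ ↓│↑ ↰│↳ ↓│
│ │ ┌───┼─╴ │ ╷ └─┐ │
│ │ │   │↓ ↲│ │↑ ↰│↓│
│ │ ╵ ╷ │ ┌─┴─┴─╴ │ │
│ │   │ │↓│  ↱ → ↑│↓│
│ └───┤ │ └─┐ ┌───┤ │
│     │ │↳ ↓│↑│   │↓│
├───╴ ╵ ├─╴ ╵ │ ╶─┘ │
│       │  ↳ ↑│    B│
└───────┴─────┴─────┘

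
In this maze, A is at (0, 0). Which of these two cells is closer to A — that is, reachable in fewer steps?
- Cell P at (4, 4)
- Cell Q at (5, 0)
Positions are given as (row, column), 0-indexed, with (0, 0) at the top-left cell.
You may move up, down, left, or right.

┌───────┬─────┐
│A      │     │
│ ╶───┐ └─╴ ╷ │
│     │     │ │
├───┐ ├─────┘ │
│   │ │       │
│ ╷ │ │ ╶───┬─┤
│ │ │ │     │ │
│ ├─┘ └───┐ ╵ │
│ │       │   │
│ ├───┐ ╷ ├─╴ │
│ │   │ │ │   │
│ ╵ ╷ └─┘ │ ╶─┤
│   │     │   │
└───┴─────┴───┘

Shortest path A → P at (4, 4): 8 steps
Shortest path A → Q at (5, 0): 17 steps

P is closer (8 steps vs 17 steps).

Path to P:

┌───────┬─────┐
│A      │     │
│ ╶───┐ └─╴ ╷ │
│↳ → ↓│     │ │
├───┐ ├─────┘ │
│   │↓│       │
│ ╷ │ │ ╶───┬─┤
│ │ │↓│     │ │
│ ├─┘ └───┐ ╵ │
│ │  ↳ → P│   │
│ ├───┐ ╷ ├─╴ │
│ │   │ │ │   │
│ ╵ ╷ └─┘ │ ╶─┤
│   │     │   │
└───┴─────┴───┘

Path to Q:

┌───────┬─────┐
│A      │     │
│ ╶───┐ └─╴ ╷ │
│↳ → ↓│     │ │
├───┐ ├─────┘ │
│   │↓│       │
│ ╷ │ │ ╶───┬─┤
│ │ │↓│     │ │
│ ├─┘ └───┐ ╵ │
│ │  ↳ → ↓│   │
│ ├───┐ ╷ ├─╴ │
│Q│↓ ↰│ │↓│   │
│ ╵ ╷ └─┘ │ ╶─┤
│↑ ↲│↑ ← ↲│   │
└───┴─────┴───┘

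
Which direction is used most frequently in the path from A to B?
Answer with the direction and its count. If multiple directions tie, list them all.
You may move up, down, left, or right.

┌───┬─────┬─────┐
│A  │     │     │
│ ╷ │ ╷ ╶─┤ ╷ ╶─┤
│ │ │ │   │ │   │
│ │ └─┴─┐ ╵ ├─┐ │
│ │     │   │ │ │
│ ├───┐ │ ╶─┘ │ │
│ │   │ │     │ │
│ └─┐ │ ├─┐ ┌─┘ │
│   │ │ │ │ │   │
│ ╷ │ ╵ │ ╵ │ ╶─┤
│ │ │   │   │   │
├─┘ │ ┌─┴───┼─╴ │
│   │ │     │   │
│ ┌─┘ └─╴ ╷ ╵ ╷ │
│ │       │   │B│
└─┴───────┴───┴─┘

Directions: right, down, down, right, right, down, down, down, left, down, down, right, right, up, right, down, right, up, right, down
Counts: {'right': 8, 'down': 9, 'left': 1, 'up': 2}
Most common: down (9 times)

Solution:

┌───┬─────┬─────┐
│A ↓│     │     │
│ ╷ │ ╷ ╶─┤ ╷ ╶─┤
│ │↓│ │   │ │   │
│ │ └─┴─┐ ╵ ├─┐ │
│ │↳ → ↓│   │ │ │
│ ├───┐ │ ╶─┘ │ │
│ │   │↓│     │ │
│ └─┐ │ ├─┐ ┌─┘ │
│   │ │↓│ │ │   │
│ ╷ │ ╵ │ ╵ │ ╶─┤
│ │ │↓ ↲│   │   │
├─┘ │ ┌─┴───┼─╴ │
│   │↓│  ↱ ↓│↱ ↓│
│ ┌─┘ └─╴ ╷ ╵ ╷ │
│ │  ↳ → ↑│↳ ↑│B│
└─┴───────┴───┴─┘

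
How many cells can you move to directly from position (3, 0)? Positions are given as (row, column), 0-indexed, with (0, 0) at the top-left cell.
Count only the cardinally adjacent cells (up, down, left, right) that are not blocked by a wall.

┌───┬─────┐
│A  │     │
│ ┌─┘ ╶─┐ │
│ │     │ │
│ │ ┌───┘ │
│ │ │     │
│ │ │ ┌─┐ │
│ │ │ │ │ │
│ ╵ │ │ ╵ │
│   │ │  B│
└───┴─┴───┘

Checking passable neighbors of (3, 0):
Neighbors: (2, 0), (4, 0)
Count: 2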